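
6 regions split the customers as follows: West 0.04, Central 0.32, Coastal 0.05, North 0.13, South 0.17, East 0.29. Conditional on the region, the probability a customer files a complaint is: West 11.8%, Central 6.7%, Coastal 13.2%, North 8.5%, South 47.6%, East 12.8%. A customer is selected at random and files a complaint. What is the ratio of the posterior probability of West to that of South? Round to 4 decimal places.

0.0583

Unnormalized posteriors (prior × likelihood):
  West: 0.04 × 0.118 = 0.00472
  Central: 0.32 × 0.067 = 0.02144
  Coastal: 0.05 × 0.132 = 0.0066
  North: 0.13 × 0.085 = 0.01105
  South: 0.17 × 0.476 = 0.08092
  East: 0.29 × 0.128 = 0.03712
Total = 0.16185.
The ratio is 0.00472 / 0.08092 (the normalizer cancels) = 0.0583.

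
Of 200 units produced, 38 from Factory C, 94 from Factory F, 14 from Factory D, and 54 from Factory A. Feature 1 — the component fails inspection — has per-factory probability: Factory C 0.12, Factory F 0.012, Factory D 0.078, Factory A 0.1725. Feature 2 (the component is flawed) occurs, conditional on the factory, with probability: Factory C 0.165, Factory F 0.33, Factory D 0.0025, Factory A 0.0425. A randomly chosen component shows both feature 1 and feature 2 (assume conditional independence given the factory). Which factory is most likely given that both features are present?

Factory C

Prior × likelihood for each hypothesis:
  Factory C: 0.19 × 0.12 × 0.165 = 0.003762
  Factory F: 0.47 × 0.012 × 0.33 = 0.0018612
  Factory D: 0.07 × 0.078 × 0.0025 = 0.00001365
  Factory A: 0.27 × 0.1725 × 0.0425 = 0.0019794375
Total = 0.0076162875.
Largest term belongs to Factory C, so Factory C is most probable.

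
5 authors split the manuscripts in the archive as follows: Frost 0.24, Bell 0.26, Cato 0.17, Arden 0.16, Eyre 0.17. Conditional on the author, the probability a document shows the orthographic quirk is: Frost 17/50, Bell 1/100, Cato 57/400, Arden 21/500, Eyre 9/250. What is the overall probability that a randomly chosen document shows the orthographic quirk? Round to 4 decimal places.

0.1213

Compute prior × likelihood for every hypothesis:
  Frost: 0.24 × 0.34 = 0.0816
  Bell: 0.26 × 0.01 = 0.0026
  Cato: 0.17 × 0.1425 = 0.024225
  Arden: 0.16 × 0.042 = 0.00672
  Eyre: 0.17 × 0.036 = 0.00612
P(quirk) = 0.0816 + 0.0026 + 0.024225 + 0.00672 + 0.00612 = 0.121265 → 0.1213.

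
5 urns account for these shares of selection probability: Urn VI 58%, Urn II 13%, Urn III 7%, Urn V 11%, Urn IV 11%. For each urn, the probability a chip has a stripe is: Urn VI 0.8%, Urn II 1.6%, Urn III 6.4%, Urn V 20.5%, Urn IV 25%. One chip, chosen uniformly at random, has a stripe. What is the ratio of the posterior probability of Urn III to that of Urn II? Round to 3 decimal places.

Unnormalized posteriors (prior × likelihood):
  Urn VI: 0.58 × 0.008 = 0.00464
  Urn II: 0.13 × 0.016 = 0.00208
  Urn III: 0.07 × 0.064 = 0.00448
  Urn V: 0.11 × 0.205 = 0.02255
  Urn IV: 0.11 × 0.25 = 0.0275
Total = 0.06125.
The ratio is 0.00448 / 0.00208 (the normalizer cancels) = 2.154.

2.154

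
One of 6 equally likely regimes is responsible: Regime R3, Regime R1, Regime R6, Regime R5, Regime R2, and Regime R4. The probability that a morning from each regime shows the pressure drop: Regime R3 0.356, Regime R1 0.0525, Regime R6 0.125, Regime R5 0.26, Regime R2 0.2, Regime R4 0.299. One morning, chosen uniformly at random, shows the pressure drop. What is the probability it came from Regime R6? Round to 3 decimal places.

0.097

Since the prior is uniform, the posterior is proportional to the likelihood:
  Regime R3: 0.356
  Regime R1: 0.0525
  Regime R6: 0.125
  Regime R5: 0.26
  Regime R2: 0.2
  Regime R4: 0.299
Total = 1.2925.
P(Regime R6 | evidence) = 0.125 / 1.2925 ≈ 0.097.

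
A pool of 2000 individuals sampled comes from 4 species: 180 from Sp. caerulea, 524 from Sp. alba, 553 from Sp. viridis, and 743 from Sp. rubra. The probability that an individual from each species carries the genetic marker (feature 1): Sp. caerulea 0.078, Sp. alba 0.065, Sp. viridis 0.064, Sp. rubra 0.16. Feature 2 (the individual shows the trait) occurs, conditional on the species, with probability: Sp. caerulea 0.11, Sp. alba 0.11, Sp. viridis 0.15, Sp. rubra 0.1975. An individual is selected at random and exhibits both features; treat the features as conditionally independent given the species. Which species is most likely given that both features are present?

Sp. rubra

Unnormalized posteriors (prior × likelihood):
  Sp. caerulea: 0.09 × 0.078 × 0.11 = 0.0007722
  Sp. alba: 0.262 × 0.065 × 0.11 = 0.0018733
  Sp. viridis: 0.2765 × 0.064 × 0.15 = 0.0026544
  Sp. rubra: 0.3715 × 0.16 × 0.1975 = 0.0117394
Sum = 0.0170393.
Largest term belongs to Sp. rubra, so Sp. rubra is most probable.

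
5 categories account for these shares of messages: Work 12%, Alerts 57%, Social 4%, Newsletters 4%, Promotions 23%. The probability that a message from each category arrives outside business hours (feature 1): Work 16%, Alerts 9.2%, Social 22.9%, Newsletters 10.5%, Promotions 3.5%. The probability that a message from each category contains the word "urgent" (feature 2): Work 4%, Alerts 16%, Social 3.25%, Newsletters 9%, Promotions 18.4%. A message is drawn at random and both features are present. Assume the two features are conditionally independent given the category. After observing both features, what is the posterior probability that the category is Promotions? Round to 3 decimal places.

Unnormalized posteriors (prior × likelihood):
  Work: 0.12 × 0.16 × 0.04 = 0.000768
  Alerts: 0.57 × 0.092 × 0.16 = 0.0083904
  Social: 0.04 × 0.229 × 0.0325 = 0.0002977
  Newsletters: 0.04 × 0.105 × 0.09 = 0.000378
  Promotions: 0.23 × 0.035 × 0.184 = 0.0014812
Sum = 0.0113153.
P(Promotions | evidence) = 0.0014812 / 0.0113153 ≈ 0.131.

0.131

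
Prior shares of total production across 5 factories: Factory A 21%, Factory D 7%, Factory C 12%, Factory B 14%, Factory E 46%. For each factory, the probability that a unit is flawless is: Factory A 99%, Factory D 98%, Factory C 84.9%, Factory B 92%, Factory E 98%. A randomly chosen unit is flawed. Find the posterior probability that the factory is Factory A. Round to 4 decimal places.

Taking complements, P(flawed | each) = Factory A 0.01, Factory D 0.02, Factory C 0.151, Factory B 0.08, Factory E 0.02.
Compute prior × likelihood for every hypothesis:
  Factory A: 0.21 × 0.01 = 0.0021
  Factory D: 0.07 × 0.02 = 0.0014
  Factory C: 0.12 × 0.151 = 0.01812
  Factory B: 0.14 × 0.08 = 0.0112
  Factory E: 0.46 × 0.02 = 0.0092
Sum = 0.04202.
P(Factory A | evidence) = 0.0021 / 0.04202 ≈ 0.0500.

0.0500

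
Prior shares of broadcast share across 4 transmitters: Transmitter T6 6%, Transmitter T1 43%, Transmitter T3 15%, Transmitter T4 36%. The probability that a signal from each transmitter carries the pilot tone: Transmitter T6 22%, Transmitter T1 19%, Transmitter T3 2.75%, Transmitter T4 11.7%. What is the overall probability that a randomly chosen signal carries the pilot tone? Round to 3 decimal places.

0.141

Prior × likelihood for each hypothesis:
  Transmitter T6: 0.06 × 0.22 = 0.0132
  Transmitter T1: 0.43 × 0.19 = 0.0817
  Transmitter T3: 0.15 × 0.0275 = 0.004125
  Transmitter T4: 0.36 × 0.117 = 0.04212
P(pilot) = 0.0132 + 0.0817 + 0.004125 + 0.04212 = 0.141145 → 0.141.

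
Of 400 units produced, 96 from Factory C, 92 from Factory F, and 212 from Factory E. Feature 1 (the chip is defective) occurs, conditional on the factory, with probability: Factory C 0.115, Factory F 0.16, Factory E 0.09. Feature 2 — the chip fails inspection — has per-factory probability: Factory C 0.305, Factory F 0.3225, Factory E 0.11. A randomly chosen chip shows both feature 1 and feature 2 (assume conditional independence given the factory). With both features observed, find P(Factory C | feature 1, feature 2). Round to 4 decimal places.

0.3297

By Bayes' rule, posterior ∝ prior × likelihood:
  Factory C: 0.24 × 0.115 × 0.305 = 0.008418
  Factory F: 0.23 × 0.16 × 0.3225 = 0.011868
  Factory E: 0.53 × 0.09 × 0.11 = 0.005247
Total = 0.025533.
P(Factory C | evidence) = 0.008418 / 0.025533 ≈ 0.3297.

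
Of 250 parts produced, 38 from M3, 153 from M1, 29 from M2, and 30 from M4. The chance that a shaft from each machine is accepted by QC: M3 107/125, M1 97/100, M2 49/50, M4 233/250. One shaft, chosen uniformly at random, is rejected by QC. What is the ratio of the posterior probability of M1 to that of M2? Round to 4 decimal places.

Taking complements, P(rejected | each) = M3 0.144, M1 0.03, M2 0.02, M4 0.068.
By Bayes' rule, posterior ∝ prior × likelihood:
  M3: 0.152 × 0.144 = 0.021888
  M1: 0.612 × 0.03 = 0.01836
  M2: 0.116 × 0.02 = 0.00232
  M4: 0.12 × 0.068 = 0.00816
Normalizing constant = 0.050728.
The ratio is 0.01836 / 0.00232 (the normalizer cancels) = 7.9138.

7.9138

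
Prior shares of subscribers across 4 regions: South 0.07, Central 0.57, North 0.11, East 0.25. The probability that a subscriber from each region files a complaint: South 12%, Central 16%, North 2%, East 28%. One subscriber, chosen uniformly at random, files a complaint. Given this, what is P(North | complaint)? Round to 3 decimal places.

Compute prior × likelihood for every hypothesis:
  South: 0.07 × 0.12 = 0.0084
  Central: 0.57 × 0.16 = 0.0912
  North: 0.11 × 0.02 = 0.0022
  East: 0.25 × 0.28 = 0.07
Total = 0.1718.
P(North | evidence) = 0.0022 / 0.1718 ≈ 0.013.

0.013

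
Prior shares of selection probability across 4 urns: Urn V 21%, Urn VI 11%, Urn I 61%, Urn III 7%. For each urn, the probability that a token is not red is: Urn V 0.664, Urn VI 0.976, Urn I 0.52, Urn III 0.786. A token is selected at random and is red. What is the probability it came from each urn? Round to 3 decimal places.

Urn V 0.185, Urn VI 0.007, Urn I 0.769, Urn III 0.039

Taking complements, P(red | each) = Urn V 0.336, Urn VI 0.024, Urn I 0.48, Urn III 0.214.
Prior × likelihood for each hypothesis:
  Urn V: 0.21 × 0.336 = 0.07056
  Urn VI: 0.11 × 0.024 = 0.00264
  Urn I: 0.61 × 0.48 = 0.2928
  Urn III: 0.07 × 0.214 = 0.01498
Total = 0.38098.
P(Urn V | red) = 0.07056/0.38098 ≈ 0.185
P(Urn VI | red) = 0.00264/0.38098 ≈ 0.007
P(Urn I | red) = 0.2928/0.38098 ≈ 0.769
P(Urn III | red) = 0.01498/0.38098 ≈ 0.039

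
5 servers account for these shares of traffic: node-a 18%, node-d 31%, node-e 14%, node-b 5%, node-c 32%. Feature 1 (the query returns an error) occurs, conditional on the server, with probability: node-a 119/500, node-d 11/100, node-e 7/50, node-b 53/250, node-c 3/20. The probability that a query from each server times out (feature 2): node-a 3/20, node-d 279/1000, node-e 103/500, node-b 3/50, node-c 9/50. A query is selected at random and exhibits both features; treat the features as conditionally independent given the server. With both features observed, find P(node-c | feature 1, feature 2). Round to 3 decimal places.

0.295

Prior × likelihood for each hypothesis:
  node-a: 0.18 × 0.238 × 0.15 = 0.006426
  node-d: 0.31 × 0.11 × 0.279 = 0.0095139
  node-e: 0.14 × 0.14 × 0.206 = 0.0040376
  node-b: 0.05 × 0.212 × 0.06 = 0.000636
  node-c: 0.32 × 0.15 × 0.18 = 0.00864
Normalizing constant = 0.0292535.
P(node-c | evidence) = 0.00864 / 0.0292535 ≈ 0.295.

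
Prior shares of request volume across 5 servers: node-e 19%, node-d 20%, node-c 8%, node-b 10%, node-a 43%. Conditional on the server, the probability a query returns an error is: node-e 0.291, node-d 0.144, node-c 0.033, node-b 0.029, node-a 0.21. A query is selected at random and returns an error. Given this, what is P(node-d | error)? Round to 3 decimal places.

0.160

Compute prior × likelihood for every hypothesis:
  node-e: 0.19 × 0.291 = 0.05529
  node-d: 0.2 × 0.144 = 0.0288
  node-c: 0.08 × 0.033 = 0.00264
  node-b: 0.1 × 0.029 = 0.0029
  node-a: 0.43 × 0.21 = 0.0903
Normalizing constant = 0.17993.
P(node-d | evidence) = 0.0288 / 0.17993 ≈ 0.160.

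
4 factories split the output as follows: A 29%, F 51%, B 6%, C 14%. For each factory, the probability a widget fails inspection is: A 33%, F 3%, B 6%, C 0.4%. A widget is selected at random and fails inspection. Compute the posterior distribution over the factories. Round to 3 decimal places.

By Bayes' rule, posterior ∝ prior × likelihood:
  A: 0.29 × 0.33 = 0.0957
  F: 0.51 × 0.03 = 0.0153
  B: 0.06 × 0.06 = 0.0036
  C: 0.14 × 0.004 = 0.00056
Total = 0.11516.
P(A | nonconforming) = 0.0957/0.11516 ≈ 0.831
P(F | nonconforming) = 0.0153/0.11516 ≈ 0.133
P(B | nonconforming) = 0.0036/0.11516 ≈ 0.031
P(C | nonconforming) = 0.00056/0.11516 ≈ 0.005

A 0.831, F 0.133, B 0.031, C 0.005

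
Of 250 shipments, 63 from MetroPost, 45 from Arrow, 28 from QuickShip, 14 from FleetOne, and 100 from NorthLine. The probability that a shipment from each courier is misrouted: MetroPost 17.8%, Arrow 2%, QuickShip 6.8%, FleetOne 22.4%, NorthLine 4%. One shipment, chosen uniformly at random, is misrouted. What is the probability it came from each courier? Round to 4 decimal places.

Unnormalized posteriors (prior × likelihood):
  MetroPost: 0.252 × 0.178 = 0.044856
  Arrow: 0.18 × 0.02 = 0.0036
  QuickShip: 0.112 × 0.068 = 0.007616
  FleetOne: 0.056 × 0.224 = 0.012544
  NorthLine: 0.4 × 0.04 = 0.016
Sum = 0.084616.
P(MetroPost | misrouted) = 0.044856/0.084616 ≈ 0.5301
P(Arrow | misrouted) = 0.0036/0.084616 ≈ 0.0425
P(QuickShip | misrouted) = 0.007616/0.084616 ≈ 0.0900
P(FleetOne | misrouted) = 0.012544/0.084616 ≈ 0.1482
P(NorthLine | misrouted) = 0.016/0.084616 ≈ 0.1891

MetroPost 0.5301, Arrow 0.0425, QuickShip 0.0900, FleetOne 0.1482, NorthLine 0.1891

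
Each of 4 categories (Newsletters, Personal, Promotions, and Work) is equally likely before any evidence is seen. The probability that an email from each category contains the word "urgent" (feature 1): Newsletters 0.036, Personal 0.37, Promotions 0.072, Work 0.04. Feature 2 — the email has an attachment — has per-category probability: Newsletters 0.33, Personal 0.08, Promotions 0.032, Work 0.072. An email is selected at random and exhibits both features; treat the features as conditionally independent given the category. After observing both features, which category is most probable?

With a uniform prior (1/4 each), posterior ∝ likelihood:
  Newsletters: 0.036 × 0.33 = 0.01188
  Personal: 0.37 × 0.08 = 0.0296
  Promotions: 0.072 × 0.032 = 0.002304
  Work: 0.04 × 0.072 = 0.00288
Total = 0.046664.
Largest term belongs to Personal, so Personal is most probable.

Personal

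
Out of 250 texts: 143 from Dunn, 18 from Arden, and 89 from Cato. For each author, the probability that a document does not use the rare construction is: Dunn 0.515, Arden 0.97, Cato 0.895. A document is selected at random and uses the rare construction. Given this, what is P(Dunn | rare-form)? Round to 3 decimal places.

Taking complements, P(rare-form | each) = Dunn 0.485, Arden 0.03, Cato 0.105.
Compute prior × likelihood for every hypothesis:
  Dunn: 0.572 × 0.485 = 0.27742
  Arden: 0.072 × 0.03 = 0.00216
  Cato: 0.356 × 0.105 = 0.03738
Sum = 0.31696.
P(Dunn | evidence) = 0.27742 / 0.31696 ≈ 0.875.

0.875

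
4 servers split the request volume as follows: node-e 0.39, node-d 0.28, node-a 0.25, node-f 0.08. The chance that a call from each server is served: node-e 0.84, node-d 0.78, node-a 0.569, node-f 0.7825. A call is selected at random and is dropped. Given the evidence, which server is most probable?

node-a

Taking complements, P(dropped | each) = node-e 0.16, node-d 0.22, node-a 0.431, node-f 0.2175.
Unnormalized posteriors (prior × likelihood):
  node-e: 0.39 × 0.16 = 0.0624
  node-d: 0.28 × 0.22 = 0.0616
  node-a: 0.25 × 0.431 = 0.10775
  node-f: 0.08 × 0.2175 = 0.0174
Normalizing constant = 0.24915.
Largest term belongs to node-a, so node-a is most probable.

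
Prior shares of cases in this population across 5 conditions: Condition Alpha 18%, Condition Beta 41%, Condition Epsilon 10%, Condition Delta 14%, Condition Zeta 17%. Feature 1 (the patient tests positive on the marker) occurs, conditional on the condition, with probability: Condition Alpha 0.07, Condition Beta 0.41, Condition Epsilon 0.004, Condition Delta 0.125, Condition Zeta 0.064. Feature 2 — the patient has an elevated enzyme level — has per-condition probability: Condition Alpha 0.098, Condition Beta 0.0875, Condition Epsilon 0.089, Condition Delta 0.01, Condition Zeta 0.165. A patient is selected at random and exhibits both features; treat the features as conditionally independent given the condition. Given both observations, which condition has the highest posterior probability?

Condition Beta

By Bayes' rule, posterior ∝ prior × likelihood:
  Condition Alpha: 0.18 × 0.07 × 0.098 = 0.0012348
  Condition Beta: 0.41 × 0.41 × 0.0875 = 0.01470875
  Condition Epsilon: 0.1 × 0.004 × 0.089 = 0.0000356
  Condition Delta: 0.14 × 0.125 × 0.01 = 0.000175
  Condition Zeta: 0.17 × 0.064 × 0.165 = 0.0017952
Total = 0.01794935.
Largest term belongs to Condition Beta, so Condition Beta is most probable.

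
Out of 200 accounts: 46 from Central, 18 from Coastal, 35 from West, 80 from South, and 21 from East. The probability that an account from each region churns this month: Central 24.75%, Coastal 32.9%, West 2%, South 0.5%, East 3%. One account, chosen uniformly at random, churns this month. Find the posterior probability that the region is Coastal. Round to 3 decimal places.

0.311

By Bayes' rule, posterior ∝ prior × likelihood:
  Central: 0.23 × 0.2475 = 0.056925
  Coastal: 0.09 × 0.329 = 0.02961
  West: 0.175 × 0.02 = 0.0035
  South: 0.4 × 0.005 = 0.002
  East: 0.105 × 0.03 = 0.00315
Normalizing constant = 0.095185.
P(Coastal | evidence) = 0.02961 / 0.095185 ≈ 0.311.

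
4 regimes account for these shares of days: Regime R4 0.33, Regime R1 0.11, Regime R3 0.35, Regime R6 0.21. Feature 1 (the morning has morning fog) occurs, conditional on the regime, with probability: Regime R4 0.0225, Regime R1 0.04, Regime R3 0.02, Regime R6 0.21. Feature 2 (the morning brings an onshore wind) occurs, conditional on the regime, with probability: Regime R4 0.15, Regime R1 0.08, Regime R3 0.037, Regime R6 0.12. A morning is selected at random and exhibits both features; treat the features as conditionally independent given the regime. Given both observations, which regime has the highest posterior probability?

By Bayes' rule, posterior ∝ prior × likelihood:
  Regime R4: 0.33 × 0.0225 × 0.15 = 0.00111375
  Regime R1: 0.11 × 0.04 × 0.08 = 0.000352
  Regime R3: 0.35 × 0.02 × 0.037 = 0.000259
  Regime R6: 0.21 × 0.21 × 0.12 = 0.005292
Total = 0.00701675.
Largest term belongs to Regime R6, so Regime R6 is most probable.

Regime R6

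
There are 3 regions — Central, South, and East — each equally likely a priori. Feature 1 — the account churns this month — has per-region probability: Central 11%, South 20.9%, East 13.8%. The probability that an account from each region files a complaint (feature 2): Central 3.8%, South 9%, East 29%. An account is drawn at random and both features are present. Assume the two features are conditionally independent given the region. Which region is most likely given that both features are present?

With a uniform prior (1/3 each), posterior ∝ likelihood:
  Central: 0.11 × 0.038 = 0.00418
  South: 0.209 × 0.09 = 0.01881
  East: 0.138 × 0.29 = 0.04002
Normalizing constant = 0.06301.
Largest term belongs to East, so East is most probable.

East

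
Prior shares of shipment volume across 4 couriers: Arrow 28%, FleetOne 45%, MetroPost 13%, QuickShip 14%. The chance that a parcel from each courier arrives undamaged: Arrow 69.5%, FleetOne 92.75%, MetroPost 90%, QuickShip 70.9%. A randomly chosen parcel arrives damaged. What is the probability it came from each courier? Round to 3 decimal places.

Taking complements, P(damaged | each) = Arrow 0.305, FleetOne 0.0725, MetroPost 0.1, QuickShip 0.291.
Prior × likelihood for each hypothesis:
  Arrow: 0.28 × 0.305 = 0.0854
  FleetOne: 0.45 × 0.0725 = 0.032625
  MetroPost: 0.13 × 0.1 = 0.013
  QuickShip: 0.14 × 0.291 = 0.04074
Total = 0.171765.
P(Arrow | damaged) = 0.0854/0.171765 ≈ 0.497
P(FleetOne | damaged) = 0.032625/0.171765 ≈ 0.190
P(MetroPost | damaged) = 0.013/0.171765 ≈ 0.076
P(QuickShip | damaged) = 0.04074/0.171765 ≈ 0.237
(Check: 0.497+0.190+0.076+0.237 = 1.000.)

Arrow 0.497, FleetOne 0.190, MetroPost 0.076, QuickShip 0.237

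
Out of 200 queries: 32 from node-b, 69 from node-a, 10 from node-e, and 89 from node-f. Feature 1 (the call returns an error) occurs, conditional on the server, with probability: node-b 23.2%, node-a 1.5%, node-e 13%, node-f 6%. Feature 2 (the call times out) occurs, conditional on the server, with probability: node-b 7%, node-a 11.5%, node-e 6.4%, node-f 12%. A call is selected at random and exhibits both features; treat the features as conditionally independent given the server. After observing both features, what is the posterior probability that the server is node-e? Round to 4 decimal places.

0.0611

Unnormalized posteriors (prior × likelihood):
  node-b: 0.16 × 0.232 × 0.07 = 0.0025984
  node-a: 0.345 × 0.015 × 0.115 = 0.000595125
  node-e: 0.05 × 0.13 × 0.064 = 0.000416
  node-f: 0.445 × 0.06 × 0.12 = 0.003204
Normalizing constant = 0.006813525.
P(node-e | evidence) = 0.000416 / 0.006813525 ≈ 0.0611.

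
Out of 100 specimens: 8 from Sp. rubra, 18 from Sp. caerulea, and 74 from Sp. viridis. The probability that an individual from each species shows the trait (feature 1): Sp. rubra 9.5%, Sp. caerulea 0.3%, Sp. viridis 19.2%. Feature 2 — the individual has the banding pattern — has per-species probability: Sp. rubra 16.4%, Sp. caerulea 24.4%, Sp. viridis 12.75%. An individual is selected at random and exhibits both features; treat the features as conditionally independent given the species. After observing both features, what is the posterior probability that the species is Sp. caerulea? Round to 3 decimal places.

0.007

Prior × likelihood for each hypothesis:
  Sp. rubra: 0.08 × 0.095 × 0.164 = 0.0012464
  Sp. caerulea: 0.18 × 0.003 × 0.244 = 0.00013176
  Sp. viridis: 0.74 × 0.192 × 0.1275 = 0.0181152
Sum = 0.01949336.
P(Sp. caerulea | evidence) = 0.00013176 / 0.01949336 ≈ 0.007.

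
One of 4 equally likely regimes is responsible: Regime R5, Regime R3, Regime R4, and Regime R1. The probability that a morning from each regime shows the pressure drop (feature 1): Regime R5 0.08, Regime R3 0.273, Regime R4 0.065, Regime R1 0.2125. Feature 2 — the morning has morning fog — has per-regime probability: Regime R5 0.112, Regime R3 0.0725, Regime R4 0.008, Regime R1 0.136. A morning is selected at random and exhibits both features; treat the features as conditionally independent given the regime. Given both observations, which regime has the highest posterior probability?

Regime R1

Since the prior is uniform, the posterior is proportional to the likelihood:
  Regime R5: 0.08 × 0.112 = 0.00896
  Regime R3: 0.273 × 0.0725 = 0.0197925
  Regime R4: 0.065 × 0.008 = 0.00052
  Regime R1: 0.2125 × 0.136 = 0.0289
Sum = 0.0581725.
Largest term belongs to Regime R1, so Regime R1 is most probable.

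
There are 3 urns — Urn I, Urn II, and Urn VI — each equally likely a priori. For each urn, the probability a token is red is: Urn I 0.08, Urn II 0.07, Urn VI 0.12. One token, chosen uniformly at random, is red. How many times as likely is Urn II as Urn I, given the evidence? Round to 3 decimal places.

With a uniform prior (1/3 each), posterior ∝ likelihood:
  Urn I: 0.08
  Urn II: 0.07
  Urn VI: 0.12
Total = 0.27.
The ratio is 0.07 / 0.08 (the normalizer cancels) = 0.875.

0.875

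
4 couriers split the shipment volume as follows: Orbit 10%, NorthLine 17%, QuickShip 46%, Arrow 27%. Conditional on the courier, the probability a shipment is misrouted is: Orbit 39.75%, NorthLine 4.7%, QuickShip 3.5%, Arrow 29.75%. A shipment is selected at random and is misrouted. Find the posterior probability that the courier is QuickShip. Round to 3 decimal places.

0.112

Prior × likelihood for each hypothesis:
  Orbit: 0.1 × 0.3975 = 0.03975
  NorthLine: 0.17 × 0.047 = 0.00799
  QuickShip: 0.46 × 0.035 = 0.0161
  Arrow: 0.27 × 0.2975 = 0.080325
Sum = 0.144165.
P(QuickShip | evidence) = 0.0161 / 0.144165 ≈ 0.112.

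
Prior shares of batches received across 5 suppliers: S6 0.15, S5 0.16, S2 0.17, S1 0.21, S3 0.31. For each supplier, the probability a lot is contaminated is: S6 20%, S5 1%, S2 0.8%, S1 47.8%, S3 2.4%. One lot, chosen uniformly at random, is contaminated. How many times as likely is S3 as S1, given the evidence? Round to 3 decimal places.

0.074

Prior × likelihood for each hypothesis:
  S6: 0.15 × 0.2 = 0.03
  S5: 0.16 × 0.01 = 0.0016
  S2: 0.17 × 0.008 = 0.00136
  S1: 0.21 × 0.478 = 0.10038
  S3: 0.31 × 0.024 = 0.00744
Normalizing constant = 0.14078.
The ratio is 0.00744 / 0.10038 (the normalizer cancels) = 0.074.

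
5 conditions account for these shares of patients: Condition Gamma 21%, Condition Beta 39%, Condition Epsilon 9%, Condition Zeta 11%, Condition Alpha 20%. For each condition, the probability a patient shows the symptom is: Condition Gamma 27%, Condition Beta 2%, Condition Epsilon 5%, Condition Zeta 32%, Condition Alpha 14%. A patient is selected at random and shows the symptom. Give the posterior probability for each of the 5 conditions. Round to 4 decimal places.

Compute prior × likelihood for every hypothesis:
  Condition Gamma: 0.21 × 0.27 = 0.0567
  Condition Beta: 0.39 × 0.02 = 0.0078
  Condition Epsilon: 0.09 × 0.05 = 0.0045
  Condition Zeta: 0.11 × 0.32 = 0.0352
  Condition Alpha: 0.2 × 0.14 = 0.028
Sum = 0.1322.
P(Condition Gamma | symptomatic) = 0.0567/0.1322 ≈ 0.4289
P(Condition Beta | symptomatic) = 0.0078/0.1322 ≈ 0.0590
P(Condition Epsilon | symptomatic) = 0.0045/0.1322 ≈ 0.0340
P(Condition Zeta | symptomatic) = 0.0352/0.1322 ≈ 0.2663
P(Condition Alpha | symptomatic) = 0.028/0.1322 ≈ 0.2118

Condition Gamma 0.4289, Condition Beta 0.0590, Condition Epsilon 0.0340, Condition Zeta 0.2663, Condition Alpha 0.2118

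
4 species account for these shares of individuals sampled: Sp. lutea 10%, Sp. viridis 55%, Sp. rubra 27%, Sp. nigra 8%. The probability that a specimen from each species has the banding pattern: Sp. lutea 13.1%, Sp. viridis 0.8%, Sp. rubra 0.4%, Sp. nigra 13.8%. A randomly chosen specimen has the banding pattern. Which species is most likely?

Sp. lutea

Unnormalized posteriors (prior × likelihood):
  Sp. lutea: 0.1 × 0.131 = 0.0131
  Sp. viridis: 0.55 × 0.008 = 0.0044
  Sp. rubra: 0.27 × 0.004 = 0.00108
  Sp. nigra: 0.08 × 0.138 = 0.01104
Total = 0.02962.
Largest term belongs to Sp. lutea, so Sp. lutea is most probable.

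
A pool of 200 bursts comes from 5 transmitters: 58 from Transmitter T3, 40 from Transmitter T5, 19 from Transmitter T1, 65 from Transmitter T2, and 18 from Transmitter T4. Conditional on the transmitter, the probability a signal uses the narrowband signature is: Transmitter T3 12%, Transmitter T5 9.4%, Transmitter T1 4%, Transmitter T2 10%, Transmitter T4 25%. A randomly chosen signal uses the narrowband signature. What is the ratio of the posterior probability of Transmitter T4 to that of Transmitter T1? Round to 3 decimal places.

5.921

Compute prior × likelihood for every hypothesis:
  Transmitter T3: 0.29 × 0.12 = 0.0348
  Transmitter T5: 0.2 × 0.094 = 0.0188
  Transmitter T1: 0.095 × 0.04 = 0.0038
  Transmitter T2: 0.325 × 0.1 = 0.0325
  Transmitter T4: 0.09 × 0.25 = 0.0225
Sum = 0.1124.
The ratio is 0.0225 / 0.0038 (the normalizer cancels) = 5.921.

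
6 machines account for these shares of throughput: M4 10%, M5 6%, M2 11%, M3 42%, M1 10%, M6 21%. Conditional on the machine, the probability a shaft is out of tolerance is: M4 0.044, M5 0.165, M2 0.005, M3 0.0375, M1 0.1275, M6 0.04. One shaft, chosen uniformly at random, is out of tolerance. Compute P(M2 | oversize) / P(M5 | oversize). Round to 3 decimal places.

0.056

Unnormalized posteriors (prior × likelihood):
  M4: 0.1 × 0.044 = 0.0044
  M5: 0.06 × 0.165 = 0.0099
  M2: 0.11 × 0.005 = 0.00055
  M3: 0.42 × 0.0375 = 0.01575
  M1: 0.1 × 0.1275 = 0.01275
  M6: 0.21 × 0.04 = 0.0084
Sum = 0.05175.
The ratio is 0.00055 / 0.0099 (the normalizer cancels) = 0.056.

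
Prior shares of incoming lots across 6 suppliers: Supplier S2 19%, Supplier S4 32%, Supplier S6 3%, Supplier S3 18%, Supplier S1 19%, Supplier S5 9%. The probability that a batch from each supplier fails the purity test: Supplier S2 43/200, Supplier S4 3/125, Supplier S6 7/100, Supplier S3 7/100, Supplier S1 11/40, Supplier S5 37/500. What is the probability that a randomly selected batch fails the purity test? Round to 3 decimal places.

0.122

By Bayes' rule, posterior ∝ prior × likelihood:
  Supplier S2: 0.19 × 0.215 = 0.04085
  Supplier S4: 0.32 × 0.024 = 0.00768
  Supplier S6: 0.03 × 0.07 = 0.0021
  Supplier S3: 0.18 × 0.07 = 0.0126
  Supplier S1: 0.19 × 0.275 = 0.05225
  Supplier S5: 0.09 × 0.074 = 0.00666
P(off-spec) = 0.04085 + 0.00768 + 0.0021 + 0.0126 + 0.05225 + 0.00666 = 0.12214 → 0.122.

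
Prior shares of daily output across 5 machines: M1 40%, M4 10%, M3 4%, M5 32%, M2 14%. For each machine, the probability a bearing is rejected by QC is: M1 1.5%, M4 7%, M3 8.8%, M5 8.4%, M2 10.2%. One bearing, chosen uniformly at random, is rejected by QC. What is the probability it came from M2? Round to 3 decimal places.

Compute prior × likelihood for every hypothesis:
  M1: 0.4 × 0.015 = 0.006
  M4: 0.1 × 0.07 = 0.007
  M3: 0.04 × 0.088 = 0.00352
  M5: 0.32 × 0.084 = 0.02688
  M2: 0.14 × 0.102 = 0.01428
Sum = 0.05768.
P(M2 | evidence) = 0.01428 / 0.05768 ≈ 0.248.

0.248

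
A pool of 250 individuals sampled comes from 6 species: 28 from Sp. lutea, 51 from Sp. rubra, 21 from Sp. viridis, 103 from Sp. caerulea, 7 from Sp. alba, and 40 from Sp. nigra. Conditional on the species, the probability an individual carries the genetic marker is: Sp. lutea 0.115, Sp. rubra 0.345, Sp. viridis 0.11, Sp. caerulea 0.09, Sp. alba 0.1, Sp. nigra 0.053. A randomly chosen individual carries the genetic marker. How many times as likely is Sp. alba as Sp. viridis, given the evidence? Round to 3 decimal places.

0.303

By Bayes' rule, posterior ∝ prior × likelihood:
  Sp. lutea: 0.112 × 0.115 = 0.01288
  Sp. rubra: 0.204 × 0.345 = 0.07038
  Sp. viridis: 0.084 × 0.11 = 0.00924
  Sp. caerulea: 0.412 × 0.09 = 0.03708
  Sp. alba: 0.028 × 0.1 = 0.0028
  Sp. nigra: 0.16 × 0.053 = 0.00848
Sum = 0.14086.
The ratio is 0.0028 / 0.00924 (the normalizer cancels) = 0.303.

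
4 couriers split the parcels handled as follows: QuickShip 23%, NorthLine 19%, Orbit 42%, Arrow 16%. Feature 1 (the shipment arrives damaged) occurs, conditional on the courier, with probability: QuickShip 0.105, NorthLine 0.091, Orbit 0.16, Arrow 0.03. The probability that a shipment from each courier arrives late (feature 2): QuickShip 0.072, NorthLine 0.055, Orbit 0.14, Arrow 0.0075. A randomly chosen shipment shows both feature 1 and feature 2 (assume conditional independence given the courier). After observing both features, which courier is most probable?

Prior × likelihood for each hypothesis:
  QuickShip: 0.23 × 0.105 × 0.072 = 0.0017388
  NorthLine: 0.19 × 0.091 × 0.055 = 0.00095095
  Orbit: 0.42 × 0.16 × 0.14 = 0.009408
  Arrow: 0.16 × 0.03 × 0.0075 = 0.000036
Total = 0.01213375.
Largest term belongs to Orbit, so Orbit is most probable.

Orbit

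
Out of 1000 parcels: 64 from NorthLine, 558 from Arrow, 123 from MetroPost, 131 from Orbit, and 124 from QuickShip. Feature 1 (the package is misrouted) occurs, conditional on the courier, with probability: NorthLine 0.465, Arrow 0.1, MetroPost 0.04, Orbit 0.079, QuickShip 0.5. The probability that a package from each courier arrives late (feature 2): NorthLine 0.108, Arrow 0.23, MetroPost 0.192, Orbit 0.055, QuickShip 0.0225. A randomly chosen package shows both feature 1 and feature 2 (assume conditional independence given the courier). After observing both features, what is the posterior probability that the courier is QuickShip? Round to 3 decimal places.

0.074

Compute prior × likelihood for every hypothesis:
  NorthLine: 0.064 × 0.465 × 0.108 = 0.00321408
  Arrow: 0.558 × 0.1 × 0.23 = 0.012834
  MetroPost: 0.123 × 0.04 × 0.192 = 0.00094464
  Orbit: 0.131 × 0.079 × 0.055 = 0.000569195
  QuickShip: 0.124 × 0.5 × 0.0225 = 0.001395
Total = 0.018956915.
P(QuickShip | evidence) = 0.001395 / 0.018956915 ≈ 0.074.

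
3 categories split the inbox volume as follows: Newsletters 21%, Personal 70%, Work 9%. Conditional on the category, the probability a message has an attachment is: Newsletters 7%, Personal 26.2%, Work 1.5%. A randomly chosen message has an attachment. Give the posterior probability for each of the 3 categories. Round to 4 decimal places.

Newsletters 0.0737, Personal 0.9195, Work 0.0068

Compute prior × likelihood for every hypothesis:
  Newsletters: 0.21 × 0.07 = 0.0147
  Personal: 0.7 × 0.262 = 0.1834
  Work: 0.09 × 0.015 = 0.00135
Normalizing constant = 0.19945.
P(Newsletters | attachment) = 0.0147/0.19945 ≈ 0.0737
P(Personal | attachment) = 0.1834/0.19945 ≈ 0.9195
P(Work | attachment) = 0.00135/0.19945 ≈ 0.0068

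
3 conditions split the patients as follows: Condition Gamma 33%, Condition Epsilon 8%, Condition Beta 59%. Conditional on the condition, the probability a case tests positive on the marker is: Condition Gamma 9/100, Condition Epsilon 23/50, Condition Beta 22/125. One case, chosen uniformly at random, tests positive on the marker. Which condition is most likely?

Condition Beta

Prior × likelihood for each hypothesis:
  Condition Gamma: 0.33 × 0.09 = 0.0297
  Condition Epsilon: 0.08 × 0.46 = 0.0368
  Condition Beta: 0.59 × 0.176 = 0.10384
Total = 0.17034.
Largest term belongs to Condition Beta, so Condition Beta is most probable.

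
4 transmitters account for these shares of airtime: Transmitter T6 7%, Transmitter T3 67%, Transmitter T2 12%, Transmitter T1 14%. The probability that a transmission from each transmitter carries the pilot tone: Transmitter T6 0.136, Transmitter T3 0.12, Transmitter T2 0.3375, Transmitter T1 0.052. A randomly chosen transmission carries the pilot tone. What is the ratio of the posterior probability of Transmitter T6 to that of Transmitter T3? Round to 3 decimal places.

Prior × likelihood for each hypothesis:
  Transmitter T6: 0.07 × 0.136 = 0.00952
  Transmitter T3: 0.67 × 0.12 = 0.0804
  Transmitter T2: 0.12 × 0.3375 = 0.0405
  Transmitter T1: 0.14 × 0.052 = 0.00728
Total = 0.1377.
The ratio is 0.00952 / 0.0804 (the normalizer cancels) = 0.118.

0.118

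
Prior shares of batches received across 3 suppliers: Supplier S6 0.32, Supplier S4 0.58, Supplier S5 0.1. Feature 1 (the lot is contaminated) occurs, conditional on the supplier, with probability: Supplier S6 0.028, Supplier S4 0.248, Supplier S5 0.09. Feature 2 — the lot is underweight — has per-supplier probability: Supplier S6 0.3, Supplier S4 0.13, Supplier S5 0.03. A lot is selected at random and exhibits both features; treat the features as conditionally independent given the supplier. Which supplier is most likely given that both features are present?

Supplier S4

Prior × likelihood for each hypothesis:
  Supplier S6: 0.32 × 0.028 × 0.3 = 0.002688
  Supplier S4: 0.58 × 0.248 × 0.13 = 0.0186992
  Supplier S5: 0.1 × 0.09 × 0.03 = 0.00027
Total = 0.0216572.
Largest term belongs to Supplier S4, so Supplier S4 is most probable.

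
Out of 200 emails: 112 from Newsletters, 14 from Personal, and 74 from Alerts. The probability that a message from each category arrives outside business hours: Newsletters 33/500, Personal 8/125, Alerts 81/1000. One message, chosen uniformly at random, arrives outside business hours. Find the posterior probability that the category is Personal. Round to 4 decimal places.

0.0627

Prior × likelihood for each hypothesis:
  Newsletters: 0.56 × 0.066 = 0.03696
  Personal: 0.07 × 0.064 = 0.00448
  Alerts: 0.37 × 0.081 = 0.02997
Total = 0.07141.
P(Personal | evidence) = 0.00448 / 0.07141 ≈ 0.0627.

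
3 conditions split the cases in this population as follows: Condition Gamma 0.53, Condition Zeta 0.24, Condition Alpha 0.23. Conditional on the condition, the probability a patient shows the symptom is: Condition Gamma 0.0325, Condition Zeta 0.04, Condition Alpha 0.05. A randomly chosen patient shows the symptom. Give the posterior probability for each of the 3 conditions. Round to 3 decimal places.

Condition Gamma 0.449, Condition Zeta 0.250, Condition Alpha 0.300

Compute prior × likelihood for every hypothesis:
  Condition Gamma: 0.53 × 0.0325 = 0.017225
  Condition Zeta: 0.24 × 0.04 = 0.0096
  Condition Alpha: 0.23 × 0.05 = 0.0115
Normalizing constant = 0.038325.
P(Condition Gamma | symptomatic) = 0.017225/0.038325 ≈ 0.449
P(Condition Zeta | symptomatic) = 0.0096/0.038325 ≈ 0.250
P(Condition Alpha | symptomatic) = 0.0115/0.038325 ≈ 0.300
(Check: 0.449+0.250+0.300 = 0.999.)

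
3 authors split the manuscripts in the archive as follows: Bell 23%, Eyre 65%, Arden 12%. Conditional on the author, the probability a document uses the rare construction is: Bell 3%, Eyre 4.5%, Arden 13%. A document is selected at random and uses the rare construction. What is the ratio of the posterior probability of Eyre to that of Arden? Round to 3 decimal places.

Unnormalized posteriors (prior × likelihood):
  Bell: 0.23 × 0.03 = 0.0069
  Eyre: 0.65 × 0.045 = 0.02925
  Arden: 0.12 × 0.13 = 0.0156
Total = 0.05175.
The ratio is 0.02925 / 0.0156 (the normalizer cancels) = 1.875.

1.875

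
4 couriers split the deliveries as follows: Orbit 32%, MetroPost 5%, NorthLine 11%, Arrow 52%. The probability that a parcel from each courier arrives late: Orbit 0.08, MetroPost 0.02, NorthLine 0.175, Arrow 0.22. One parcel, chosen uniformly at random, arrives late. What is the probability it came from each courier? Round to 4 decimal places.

Unnormalized posteriors (prior × likelihood):
  Orbit: 0.32 × 0.08 = 0.0256
  MetroPost: 0.05 × 0.02 = 0.001
  NorthLine: 0.11 × 0.175 = 0.01925
  Arrow: 0.52 × 0.22 = 0.1144
Normalizing constant = 0.16025.
P(Orbit | late) = 0.0256/0.16025 ≈ 0.1598
P(MetroPost | late) = 0.001/0.16025 ≈ 0.0062
P(NorthLine | late) = 0.01925/0.16025 ≈ 0.1201
P(Arrow | late) = 0.1144/0.16025 ≈ 0.7139
(Check: 0.1598+0.0062+0.1201+0.7139 = 1.0000.)

Orbit 0.1598, MetroPost 0.0062, NorthLine 0.1201, Arrow 0.7139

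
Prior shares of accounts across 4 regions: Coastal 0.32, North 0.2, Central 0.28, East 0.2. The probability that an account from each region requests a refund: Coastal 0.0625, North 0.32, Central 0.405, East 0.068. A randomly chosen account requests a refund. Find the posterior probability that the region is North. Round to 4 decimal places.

0.3033

Compute prior × likelihood for every hypothesis:
  Coastal: 0.32 × 0.0625 = 0.02
  North: 0.2 × 0.32 = 0.064
  Central: 0.28 × 0.405 = 0.1134
  East: 0.2 × 0.068 = 0.0136
Sum = 0.211.
P(North | evidence) = 0.064 / 0.211 ≈ 0.3033.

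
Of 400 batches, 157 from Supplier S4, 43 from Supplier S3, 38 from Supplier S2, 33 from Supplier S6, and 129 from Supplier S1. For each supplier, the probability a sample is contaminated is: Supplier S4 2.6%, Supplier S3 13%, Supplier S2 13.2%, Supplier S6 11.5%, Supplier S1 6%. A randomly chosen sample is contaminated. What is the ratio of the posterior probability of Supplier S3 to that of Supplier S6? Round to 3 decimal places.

1.473

Unnormalized posteriors (prior × likelihood):
  Supplier S4: 0.3925 × 0.026 = 0.010205
  Supplier S3: 0.1075 × 0.13 = 0.013975
  Supplier S2: 0.095 × 0.132 = 0.01254
  Supplier S6: 0.0825 × 0.115 = 0.0094875
  Supplier S1: 0.3225 × 0.06 = 0.01935
Sum = 0.0655575.
The ratio is 0.013975 / 0.0094875 (the normalizer cancels) = 1.473.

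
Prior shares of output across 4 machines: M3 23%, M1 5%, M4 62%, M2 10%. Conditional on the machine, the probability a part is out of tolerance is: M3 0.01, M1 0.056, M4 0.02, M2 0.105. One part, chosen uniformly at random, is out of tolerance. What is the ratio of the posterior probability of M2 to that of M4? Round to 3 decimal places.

0.847

Prior × likelihood for each hypothesis:
  M3: 0.23 × 0.01 = 0.0023
  M1: 0.05 × 0.056 = 0.0028
  M4: 0.62 × 0.02 = 0.0124
  M2: 0.1 × 0.105 = 0.0105
Total = 0.028.
The ratio is 0.0105 / 0.0124 (the normalizer cancels) = 0.847.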